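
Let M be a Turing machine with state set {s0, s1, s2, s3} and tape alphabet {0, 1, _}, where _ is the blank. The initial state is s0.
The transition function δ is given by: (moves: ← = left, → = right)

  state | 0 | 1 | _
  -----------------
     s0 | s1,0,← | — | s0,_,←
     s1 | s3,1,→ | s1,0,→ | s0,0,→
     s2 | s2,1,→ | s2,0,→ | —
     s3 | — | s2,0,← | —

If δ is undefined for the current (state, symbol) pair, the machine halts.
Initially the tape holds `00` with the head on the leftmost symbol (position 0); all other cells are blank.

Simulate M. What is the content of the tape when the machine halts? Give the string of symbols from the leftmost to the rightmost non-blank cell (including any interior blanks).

100

state=s0 head=0 tape=_[0]0   (s0,0)→(s1,0,←)
state=s1 head=-1 tape=[_]00   (s1,_)→(s0,0,→)
state=s0 head=0 tape=0[0]0   (s0,0)→(s1,0,←)
state=s1 head=-1 tape=[0]00   (s1,0)→(s3,1,→)
state=s3 head=0 tape=1[0]0
The non-blank tape span at halt is 100.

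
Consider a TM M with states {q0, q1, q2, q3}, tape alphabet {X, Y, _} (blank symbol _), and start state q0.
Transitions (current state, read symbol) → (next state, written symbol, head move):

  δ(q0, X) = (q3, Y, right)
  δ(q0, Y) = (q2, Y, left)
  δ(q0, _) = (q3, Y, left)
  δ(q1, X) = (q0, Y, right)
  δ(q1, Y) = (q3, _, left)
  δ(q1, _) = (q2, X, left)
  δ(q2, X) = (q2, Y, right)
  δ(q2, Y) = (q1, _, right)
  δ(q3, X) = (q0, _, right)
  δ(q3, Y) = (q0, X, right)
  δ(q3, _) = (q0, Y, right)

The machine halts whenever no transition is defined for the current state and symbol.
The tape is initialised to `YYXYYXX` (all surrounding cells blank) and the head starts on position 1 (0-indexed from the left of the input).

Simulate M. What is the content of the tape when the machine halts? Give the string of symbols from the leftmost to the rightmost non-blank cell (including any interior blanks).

state=q0 head=1 tape=Y[Y]XYYXX___   (q0,Y)→(q2,Y,left)
state=q2 head=0 tape=[Y]YXYYXX___   (q2,Y)→(q1,_,right)
state=q1 head=1 tape=_[Y]XYYXX___   (q1,Y)→(q3,_,left)
state=q3 head=0 tape=[_]_XYYXX___   (q3,_)→(q0,Y,right)
state=q0 head=1 tape=Y[_]XYYXX___   (q0,_)→(q3,Y,left)
state=q3 head=0 tape=[Y]YXYYXX___   (q3,Y)→(q0,X,right)
state=q0 head=1 tape=X[Y]XYYXX___   (q0,Y)→(q2,Y,left)
state=q2 head=0 tape=[X]YXYYXX___   (q2,X)→(q2,Y,right)
state=q2 head=1 tape=Y[Y]XYYXX___   (q2,Y)→(q1,_,right)
state=q1 head=2 tape=Y_[X]YYXX___   (q1,X)→(q0,Y,right)
state=q0 head=3 tape=Y_Y[Y]YXX___   (q0,Y)→(q2,Y,left)
state=q2 head=2 tape=Y_[Y]YYXX___   (q2,Y)→(q1,_,right)
state=q1 head=3 tape=Y__[Y]YXX___   (q1,Y)→(q3,_,left)
state=q3 head=2 tape=Y_[_]_YXX___   (q3,_)→(q0,Y,right)
state=q0 head=3 tape=Y_Y[_]YXX___   (q0,_)→(q3,Y,left)
state=q3 head=2 tape=Y_[Y]YYXX___   (q3,Y)→(q0,X,right)
state=q0 head=3 tape=Y_X[Y]YXX___   (q0,Y)→(q2,Y,left)
state=q2 head=2 tape=Y_[X]YYXX___   (q2,X)→(q2,Y,right)
state=q2 head=3 tape=Y_Y[Y]YXX___   (q2,Y)→(q1,_,right)
state=q1 head=4 tape=Y_Y_[Y]XX___   (q1,Y)→(q3,_,left)
state=q3 head=3 tape=Y_Y[_]_XX___   (q3,_)→(q0,Y,right)
state=q0 head=4 tape=Y_YY[_]XX___   (q0,_)→(q3,Y,left)
state=q3 head=3 tape=Y_Y[Y]YXX___   (q3,Y)→(q0,X,right)
state=q0 head=4 tape=Y_YX[Y]XX___   (q0,Y)→(q2,Y,left)
state=q2 head=3 tape=Y_Y[X]YXX___   (q2,X)→(q2,Y,right)
state=q2 head=4 tape=Y_YY[Y]XX___   (q2,Y)→(q1,_,right)
state=q1 head=5 tape=Y_YY_[X]X___   (q1,X)→(q0,Y,right)
state=q0 head=6 tape=Y_YY_Y[X]___   (q0,X)→(q3,Y,right)
state=q3 head=7 tape=Y_YY_YY[_]__   (q3,_)→(q0,Y,right)
state=q0 head=8 tape=Y_YY_YYY[_]_   (q0,_)→(q3,Y,left)
state=q3 head=7 tape=Y_YY_YY[Y]Y_   (q3,Y)→(q0,X,right)
state=q0 head=8 tape=Y_YY_YYX[Y]_   (q0,Y)→(q2,Y,left)
state=q2 head=7 tape=Y_YY_YY[X]Y_   (q2,X)→(q2,Y,right)
state=q2 head=8 tape=Y_YY_YYY[Y]_   (q2,Y)→(q1,_,right)
state=q1 head=9 tape=Y_YY_YYY_[_]   (q1,_)→(q2,X,left)
state=q2 head=8 tape=Y_YY_YYY[_]X
The non-blank tape span at halt is Y_YY_YYY_X.

Y_YY_YYY_X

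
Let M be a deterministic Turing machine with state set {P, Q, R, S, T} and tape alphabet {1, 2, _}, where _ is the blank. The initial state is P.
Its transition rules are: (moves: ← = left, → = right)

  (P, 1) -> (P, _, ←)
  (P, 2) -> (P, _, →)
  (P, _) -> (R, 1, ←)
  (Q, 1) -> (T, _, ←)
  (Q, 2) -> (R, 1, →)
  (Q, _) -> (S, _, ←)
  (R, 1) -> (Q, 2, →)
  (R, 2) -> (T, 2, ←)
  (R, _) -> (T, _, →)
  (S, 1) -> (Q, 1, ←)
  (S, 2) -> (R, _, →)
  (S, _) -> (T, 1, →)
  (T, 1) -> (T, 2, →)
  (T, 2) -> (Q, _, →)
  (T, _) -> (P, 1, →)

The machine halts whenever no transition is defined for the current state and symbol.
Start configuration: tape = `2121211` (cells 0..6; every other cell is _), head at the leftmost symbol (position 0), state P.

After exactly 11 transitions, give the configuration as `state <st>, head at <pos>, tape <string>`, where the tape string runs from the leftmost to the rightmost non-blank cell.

state T, head at 1, tape 22__211

state=P head=0 tape=_[2]121211   (P,2)→(P,_,→)
state=P head=1 tape=__[1]21211   (P,1)→(P,_,←)
state=P head=0 tape=_[_]_21211   (P,_)→(R,1,←)
state=R head=-1 tape=[_]1_21211   (R,_)→(T,_,→)
state=T head=0 tape=_[1]_21211   (T,1)→(T,2,→)
state=T head=1 tape=_2[_]21211   (T,_)→(P,1,→)
state=P head=2 tape=_21[2]1211   (P,2)→(P,_,→)
state=P head=3 tape=_21_[1]211   (P,1)→(P,_,←)
state=P head=2 tape=_21[_]_211   (P,_)→(R,1,←)
state=R head=1 tape=_2[1]1_211   (R,1)→(Q,2,→)
state=Q head=2 tape=_22[1]_211   (Q,1)→(T,_,←)
state=T head=1 tape=_2[2]__211
After 11 steps: state T, head at 1, tape 22__211.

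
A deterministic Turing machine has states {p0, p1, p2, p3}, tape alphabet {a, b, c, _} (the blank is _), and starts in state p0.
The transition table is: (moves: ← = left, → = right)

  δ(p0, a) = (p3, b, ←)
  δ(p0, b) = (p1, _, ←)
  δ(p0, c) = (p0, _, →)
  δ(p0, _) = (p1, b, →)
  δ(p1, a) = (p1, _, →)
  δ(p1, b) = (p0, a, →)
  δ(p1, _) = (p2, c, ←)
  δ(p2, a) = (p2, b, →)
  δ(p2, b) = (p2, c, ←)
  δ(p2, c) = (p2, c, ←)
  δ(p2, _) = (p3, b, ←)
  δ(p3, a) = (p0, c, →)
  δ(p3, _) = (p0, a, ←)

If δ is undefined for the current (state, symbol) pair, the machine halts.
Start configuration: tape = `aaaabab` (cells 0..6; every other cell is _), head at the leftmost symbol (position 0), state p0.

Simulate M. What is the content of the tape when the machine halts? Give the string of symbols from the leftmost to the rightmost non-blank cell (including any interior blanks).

b_c_aabab

p0 | __[a]aaabab   read a → write b, move ←, go to p3
p3 | _[_]baaabab   read _ → write a, move ←, go to p0
p0 | [_]abaaabab   read _ → write b, move →, go to p1
p1 | b[a]baaabab   read a → write _, move →, go to p1
p1 | b_[b]aaabab   read b → write a, move →, go to p0
p0 | b_a[a]aabab   read a → write b, move ←, go to p3
p3 | b_[a]baabab   read a → write c, move →, go to p0
p0 | b_c[b]aabab   read b → write _, move ←, go to p1
p1 | b_[c]_aabab
The non-blank tape span at halt is b_c_aabab.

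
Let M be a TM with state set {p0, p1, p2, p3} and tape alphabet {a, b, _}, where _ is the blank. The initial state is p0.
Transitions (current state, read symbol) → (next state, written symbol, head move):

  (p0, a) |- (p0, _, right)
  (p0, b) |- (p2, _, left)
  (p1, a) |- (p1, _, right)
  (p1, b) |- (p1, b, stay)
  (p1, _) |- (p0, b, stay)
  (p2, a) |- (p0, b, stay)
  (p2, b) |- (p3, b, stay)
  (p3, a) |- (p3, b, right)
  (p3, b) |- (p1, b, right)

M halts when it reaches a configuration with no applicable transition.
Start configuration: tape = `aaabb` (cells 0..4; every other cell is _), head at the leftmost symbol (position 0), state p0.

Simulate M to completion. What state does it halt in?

p0 | [a]aabb   read a → write _, move right, go to p0
p0 | _[a]abb   read a → write _, move right, go to p0
p0 | __[a]bb   read a → write _, move right, go to p0
p0 | ___[b]b   read b → write _, move left, go to p2
p2 | __[_]_b
No transition is defined for (p2, _); M halts in state p2.

p2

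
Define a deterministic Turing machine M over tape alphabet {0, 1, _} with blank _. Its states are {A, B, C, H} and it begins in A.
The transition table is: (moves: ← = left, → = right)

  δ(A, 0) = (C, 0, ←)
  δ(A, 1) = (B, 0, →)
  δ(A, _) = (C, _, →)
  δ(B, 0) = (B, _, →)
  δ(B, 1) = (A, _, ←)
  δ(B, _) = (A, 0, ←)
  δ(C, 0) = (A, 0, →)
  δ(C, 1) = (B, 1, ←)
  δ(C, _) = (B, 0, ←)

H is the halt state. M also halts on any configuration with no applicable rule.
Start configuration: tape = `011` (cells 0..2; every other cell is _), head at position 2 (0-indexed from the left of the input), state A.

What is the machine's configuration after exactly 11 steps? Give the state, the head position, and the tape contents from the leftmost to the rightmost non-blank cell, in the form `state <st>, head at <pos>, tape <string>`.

state A, head at 1, tape 0000

state=A head=2 tape=_01[1]_   (A,1)→(B,0,→)
state=B head=3 tape=_010[_]   (B,_)→(A,0,←)
state=A head=2 tape=_01[0]0   (A,0)→(C,0,←)
state=C head=1 tape=_0[1]00   (C,1)→(B,1,←)
state=B head=0 tape=_[0]100   (B,0)→(B,_,→)
state=B head=1 tape=__[1]00   (B,1)→(A,_,←)
state=A head=0 tape=_[_]_00   (A,_)→(C,_,→)
state=C head=1 tape=__[_]00   (C,_)→(B,0,←)
state=B head=0 tape=_[_]000   (B,_)→(A,0,←)
state=A head=-1 tape=[_]0000   (A,_)→(C,_,→)
state=C head=0 tape=_[0]000   (C,0)→(A,0,→)
state=A head=1 tape=_0[0]00
After 11 steps: state A, head at 1, tape 0000.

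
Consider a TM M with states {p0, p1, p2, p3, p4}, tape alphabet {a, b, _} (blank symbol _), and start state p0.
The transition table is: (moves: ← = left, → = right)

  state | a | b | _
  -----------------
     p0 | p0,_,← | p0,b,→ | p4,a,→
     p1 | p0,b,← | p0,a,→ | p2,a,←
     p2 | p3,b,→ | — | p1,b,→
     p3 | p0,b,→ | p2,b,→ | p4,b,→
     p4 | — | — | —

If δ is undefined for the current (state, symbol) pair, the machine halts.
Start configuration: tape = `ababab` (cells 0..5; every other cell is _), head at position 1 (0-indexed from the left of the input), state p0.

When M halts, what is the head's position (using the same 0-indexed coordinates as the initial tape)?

p0 | a[b]abab   read b → write b, move →, go to p0
p0 | ab[a]bab   read a → write _, move ←, go to p0
p0 | a[b]_bab   read b → write b, move →, go to p0
p0 | ab[_]bab   read _ → write a, move →, go to p4
p4 | aba[b]ab
At halt the head is at cell 3.

3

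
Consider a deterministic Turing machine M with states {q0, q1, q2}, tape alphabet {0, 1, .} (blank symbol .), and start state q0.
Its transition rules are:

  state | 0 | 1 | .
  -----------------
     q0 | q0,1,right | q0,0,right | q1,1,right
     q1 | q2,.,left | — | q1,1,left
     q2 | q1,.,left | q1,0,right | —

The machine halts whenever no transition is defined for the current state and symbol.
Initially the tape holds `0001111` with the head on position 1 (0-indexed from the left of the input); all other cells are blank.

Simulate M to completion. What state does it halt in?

q1

q0 | 0[0]01111..   read 0 → write 1, move right, go to q0
q0 | 01[0]1111..   read 0 → write 1, move right, go to q0
q0 | 011[1]111..   read 1 → write 0, move right, go to q0
q0 | 0110[1]11..   read 1 → write 0, move right, go to q0
q0 | 01100[1]1..   read 1 → write 0, move right, go to q0
q0 | 011000[1]..   read 1 → write 0, move right, go to q0
q0 | 0110000[.].   read . → write 1, move right, go to q1
q1 | 01100001[.]   read . → write 1, move left, go to q1
q1 | 0110000[1]1
No transition is defined for (q1, 1); M halts in state q1.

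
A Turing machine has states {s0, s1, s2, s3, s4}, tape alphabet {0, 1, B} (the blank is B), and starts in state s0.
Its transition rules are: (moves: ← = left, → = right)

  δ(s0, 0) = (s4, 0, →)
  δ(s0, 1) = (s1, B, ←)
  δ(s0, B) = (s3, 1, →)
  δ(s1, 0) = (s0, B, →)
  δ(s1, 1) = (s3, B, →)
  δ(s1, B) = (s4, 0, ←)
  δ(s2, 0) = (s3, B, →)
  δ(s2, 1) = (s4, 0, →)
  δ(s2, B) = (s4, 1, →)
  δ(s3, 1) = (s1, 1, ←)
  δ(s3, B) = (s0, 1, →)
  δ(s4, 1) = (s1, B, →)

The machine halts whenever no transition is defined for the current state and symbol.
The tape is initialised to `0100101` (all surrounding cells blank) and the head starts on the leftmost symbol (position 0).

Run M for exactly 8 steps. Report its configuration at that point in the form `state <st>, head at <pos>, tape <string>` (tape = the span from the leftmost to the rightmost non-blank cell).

s0 | [0]100101   read 0 → write 0, move →, go to s4
s4 | 0[1]00101   read 1 → write B, move →, go to s1
s1 | 0B[0]0101   read 0 → write B, move →, go to s0
s0 | 0BB[0]101   read 0 → write 0, move →, go to s4
s4 | 0BB0[1]01   read 1 → write B, move →, go to s1
s1 | 0BB0B[0]1   read 0 → write B, move →, go to s0
s0 | 0BB0BB[1]   read 1 → write B, move ←, go to s1
s1 | 0BB0B[B]B   read B → write 0, move ←, go to s4
s4 | 0BB0[B]0B
After 8 steps: state s4, head at 4, tape 0BB0B0.

state s4, head at 4, tape 0BB0B0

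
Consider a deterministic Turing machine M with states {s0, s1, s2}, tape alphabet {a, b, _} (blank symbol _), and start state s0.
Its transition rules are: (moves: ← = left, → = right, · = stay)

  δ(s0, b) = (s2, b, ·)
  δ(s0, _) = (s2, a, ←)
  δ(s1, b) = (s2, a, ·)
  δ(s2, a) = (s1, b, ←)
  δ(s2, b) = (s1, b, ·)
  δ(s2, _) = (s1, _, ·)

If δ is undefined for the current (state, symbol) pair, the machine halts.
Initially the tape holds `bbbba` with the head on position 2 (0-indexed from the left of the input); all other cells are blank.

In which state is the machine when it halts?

s1

s0 | _bb[b]ba   read b → write b, move ·, go to s2
s2 | _bb[b]ba   read b → write b, move ·, go to s1
s1 | _bb[b]ba   read b → write a, move ·, go to s2
s2 | _bb[a]ba   read a → write b, move ←, go to s1
s1 | _b[b]bba   read b → write a, move ·, go to s2
s2 | _b[a]bba   read a → write b, move ←, go to s1
s1 | _[b]bbba   read b → write a, move ·, go to s2
s2 | _[a]bbba   read a → write b, move ←, go to s1
s1 | [_]bbbba
No transition is defined for (s1, _); M halts in state s1.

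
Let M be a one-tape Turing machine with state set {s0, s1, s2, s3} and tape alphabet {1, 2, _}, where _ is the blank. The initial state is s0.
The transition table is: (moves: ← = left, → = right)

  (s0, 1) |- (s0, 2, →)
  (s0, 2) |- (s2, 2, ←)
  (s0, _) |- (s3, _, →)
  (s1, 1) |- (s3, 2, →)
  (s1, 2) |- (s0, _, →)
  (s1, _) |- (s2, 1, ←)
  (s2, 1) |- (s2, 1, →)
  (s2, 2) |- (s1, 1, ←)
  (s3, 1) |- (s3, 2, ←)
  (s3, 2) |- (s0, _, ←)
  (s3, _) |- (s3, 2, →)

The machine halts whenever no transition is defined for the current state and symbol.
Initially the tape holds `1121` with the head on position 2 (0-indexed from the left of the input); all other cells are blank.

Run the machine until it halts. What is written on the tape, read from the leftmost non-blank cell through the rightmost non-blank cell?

s0 | 11[2]1   read 2 → write 2, move ←, go to s2
s2 | 1[1]21   read 1 → write 1, move →, go to s2
s2 | 11[2]1   read 2 → write 1, move ←, go to s1
s1 | 1[1]11   read 1 → write 2, move →, go to s3
s3 | 12[1]1   read 1 → write 2, move ←, go to s3
s3 | 1[2]21   read 2 → write _, move ←, go to s0
s0 | [1]_21   read 1 → write 2, move →, go to s0
s0 | 2[_]21   read _ → write _, move →, go to s3
s3 | 2_[2]1   read 2 → write _, move ←, go to s0
s0 | 2[_]_1   read _ → write _, move →, go to s3
s3 | 2_[_]1   read _ → write 2, move →, go to s3
s3 | 2_2[1]   read 1 → write 2, move ←, go to s3
s3 | 2_[2]2   read 2 → write _, move ←, go to s0
s0 | 2[_]_2   read _ → write _, move →, go to s3
s3 | 2_[_]2   read _ → write 2, move →, go to s3
s3 | 2_2[2]   read 2 → write _, move ←, go to s0
s0 | 2_[2]_   read 2 → write 2, move ←, go to s2
s2 | 2[_]2_
The non-blank tape span at halt is 2_2.

2_2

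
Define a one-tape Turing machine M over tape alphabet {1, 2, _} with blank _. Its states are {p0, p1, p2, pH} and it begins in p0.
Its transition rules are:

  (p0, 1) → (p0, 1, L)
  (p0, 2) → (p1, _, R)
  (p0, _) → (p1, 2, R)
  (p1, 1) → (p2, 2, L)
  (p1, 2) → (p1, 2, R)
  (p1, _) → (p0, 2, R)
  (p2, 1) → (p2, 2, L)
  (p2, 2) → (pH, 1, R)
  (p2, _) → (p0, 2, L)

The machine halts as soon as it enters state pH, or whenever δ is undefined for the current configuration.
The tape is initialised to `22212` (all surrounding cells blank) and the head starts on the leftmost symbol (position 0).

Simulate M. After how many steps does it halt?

5

state=p0 head=0 tape=[2]2212   (p0,2)→(p1,_,R)
state=p1 head=1 tape=_[2]212   (p1,2)→(p1,2,R)
state=p1 head=2 tape=_2[2]12   (p1,2)→(p1,2,R)
state=p1 head=3 tape=_22[1]2   (p1,1)→(p2,2,L)
state=p2 head=2 tape=_2[2]22   (p2,2)→(pH,1,R)
state=pH head=3 tape=_21[2]2
M halts after 5 transitions.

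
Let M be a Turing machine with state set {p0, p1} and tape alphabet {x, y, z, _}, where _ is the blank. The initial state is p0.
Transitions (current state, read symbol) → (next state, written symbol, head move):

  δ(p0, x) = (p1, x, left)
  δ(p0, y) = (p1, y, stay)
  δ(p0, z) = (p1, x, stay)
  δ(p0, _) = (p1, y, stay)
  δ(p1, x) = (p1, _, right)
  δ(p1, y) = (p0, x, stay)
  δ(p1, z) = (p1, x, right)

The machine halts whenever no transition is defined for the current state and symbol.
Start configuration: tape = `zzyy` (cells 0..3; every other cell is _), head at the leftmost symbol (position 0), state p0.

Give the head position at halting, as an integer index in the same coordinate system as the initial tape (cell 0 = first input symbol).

p0 | [z]zyy   read z → write x, move stay, go to p1
p1 | [x]zyy   read x → write _, move right, go to p1
p1 | _[z]yy   read z → write x, move right, go to p1
p1 | _x[y]y   read y → write x, move stay, go to p0
p0 | _x[x]y   read x → write x, move left, go to p1
p1 | _[x]xy   read x → write _, move right, go to p1
p1 | __[x]y   read x → write _, move right, go to p1
p1 | ___[y]   read y → write x, move stay, go to p0
p0 | ___[x]   read x → write x, move left, go to p1
p1 | __[_]x
At halt the head is at cell 2.

2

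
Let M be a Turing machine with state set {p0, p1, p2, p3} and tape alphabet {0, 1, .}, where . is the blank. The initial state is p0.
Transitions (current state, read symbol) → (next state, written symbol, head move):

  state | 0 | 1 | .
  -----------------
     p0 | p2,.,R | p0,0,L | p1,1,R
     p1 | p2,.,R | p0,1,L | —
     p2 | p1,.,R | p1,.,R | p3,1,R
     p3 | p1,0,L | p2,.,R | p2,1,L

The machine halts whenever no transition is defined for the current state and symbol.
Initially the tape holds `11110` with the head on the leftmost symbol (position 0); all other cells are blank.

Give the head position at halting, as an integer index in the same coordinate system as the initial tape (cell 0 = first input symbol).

state=p0 head=0 tape=.[1]1110...   (p0,1)→(p0,0,L)
state=p0 head=-1 tape=[.]01110...   (p0,.)→(p1,1,R)
state=p1 head=0 tape=1[0]1110...   (p1,0)→(p2,.,R)
state=p2 head=1 tape=1.[1]110...   (p2,1)→(p1,.,R)
state=p1 head=2 tape=1..[1]10...   (p1,1)→(p0,1,L)
state=p0 head=1 tape=1.[.]110...   (p0,.)→(p1,1,R)
state=p1 head=2 tape=1.1[1]10...   (p1,1)→(p0,1,L)
state=p0 head=1 tape=1.[1]110...   (p0,1)→(p0,0,L)
state=p0 head=0 tape=1[.]0110...   (p0,.)→(p1,1,R)
state=p1 head=1 tape=11[0]110...   (p1,0)→(p2,.,R)
state=p2 head=2 tape=11.[1]10...   (p2,1)→(p1,.,R)
state=p1 head=3 tape=11..[1]0...   (p1,1)→(p0,1,L)
state=p0 head=2 tape=11.[.]10...   (p0,.)→(p1,1,R)
state=p1 head=3 tape=11.1[1]0...   (p1,1)→(p0,1,L)
state=p0 head=2 tape=11.[1]10...   (p0,1)→(p0,0,L)
state=p0 head=1 tape=11[.]010...   (p0,.)→(p1,1,R)
state=p1 head=2 tape=111[0]10...   (p1,0)→(p2,.,R)
state=p2 head=3 tape=111.[1]0...   (p2,1)→(p1,.,R)
state=p1 head=4 tape=111..[0]...   (p1,0)→(p2,.,R)
state=p2 head=5 tape=111...[.]..   (p2,.)→(p3,1,R)
state=p3 head=6 tape=111...1[.].   (p3,.)→(p2,1,L)
state=p2 head=5 tape=111...[1]1.   (p2,1)→(p1,.,R)
state=p1 head=6 tape=111....[1].   (p1,1)→(p0,1,L)
state=p0 head=5 tape=111...[.]1.   (p0,.)→(p1,1,R)
state=p1 head=6 tape=111...1[1].   (p1,1)→(p0,1,L)
state=p0 head=5 tape=111...[1]1.   (p0,1)→(p0,0,L)
state=p0 head=4 tape=111..[.]01.   (p0,.)→(p1,1,R)
state=p1 head=5 tape=111..1[0]1.   (p1,0)→(p2,.,R)
state=p2 head=6 tape=111..1.[1].   (p2,1)→(p1,.,R)
state=p1 head=7 tape=111..1..[.]
At halt the head is at cell 7.

7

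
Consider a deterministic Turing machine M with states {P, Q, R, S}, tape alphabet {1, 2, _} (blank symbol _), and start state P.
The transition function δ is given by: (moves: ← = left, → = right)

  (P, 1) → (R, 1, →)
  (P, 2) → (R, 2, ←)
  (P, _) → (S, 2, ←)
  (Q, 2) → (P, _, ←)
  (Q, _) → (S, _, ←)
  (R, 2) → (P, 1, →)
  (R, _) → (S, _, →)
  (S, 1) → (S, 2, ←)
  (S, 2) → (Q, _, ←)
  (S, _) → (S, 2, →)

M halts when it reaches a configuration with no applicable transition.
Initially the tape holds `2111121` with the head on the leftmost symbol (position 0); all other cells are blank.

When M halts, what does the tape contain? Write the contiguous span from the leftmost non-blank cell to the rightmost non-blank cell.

state=P head=0 tape=____[2]111121   (P,2)→(R,2,←)
state=R head=-1 tape=___[_]2111121   (R,_)→(S,_,→)
state=S head=0 tape=____[2]111121   (S,2)→(Q,_,←)
state=Q head=-1 tape=___[_]_111121   (Q,_)→(S,_,←)
state=S head=-2 tape=__[_]__111121   (S,_)→(S,2,→)
state=S head=-1 tape=__2[_]_111121   (S,_)→(S,2,→)
state=S head=0 tape=__22[_]111121   (S,_)→(S,2,→)
state=S head=1 tape=__222[1]11121   (S,1)→(S,2,←)
state=S head=0 tape=__22[2]211121   (S,2)→(Q,_,←)
state=Q head=-1 tape=__2[2]_211121   (Q,2)→(P,_,←)
state=P head=-2 tape=__[2]__211121   (P,2)→(R,2,←)
state=R head=-3 tape=_[_]2__211121   (R,_)→(S,_,→)
state=S head=-2 tape=__[2]__211121   (S,2)→(Q,_,←)
state=Q head=-3 tape=_[_]___211121   (Q,_)→(S,_,←)
state=S head=-4 tape=[_]____211121   (S,_)→(S,2,→)
state=S head=-3 tape=2[_]___211121   (S,_)→(S,2,→)
state=S head=-2 tape=22[_]__211121   (S,_)→(S,2,→)
state=S head=-1 tape=222[_]_211121   (S,_)→(S,2,→)
state=S head=0 tape=2222[_]211121   (S,_)→(S,2,→)
state=S head=1 tape=22222[2]11121   (S,2)→(Q,_,←)
state=Q head=0 tape=2222[2]_11121   (Q,2)→(P,_,←)
state=P head=-1 tape=222[2]__11121   (P,2)→(R,2,←)
state=R head=-2 tape=22[2]2__11121   (R,2)→(P,1,→)
state=P head=-1 tape=221[2]__11121   (P,2)→(R,2,←)
state=R head=-2 tape=22[1]2__11121
The non-blank tape span at halt is 2212__11121.

2212__11121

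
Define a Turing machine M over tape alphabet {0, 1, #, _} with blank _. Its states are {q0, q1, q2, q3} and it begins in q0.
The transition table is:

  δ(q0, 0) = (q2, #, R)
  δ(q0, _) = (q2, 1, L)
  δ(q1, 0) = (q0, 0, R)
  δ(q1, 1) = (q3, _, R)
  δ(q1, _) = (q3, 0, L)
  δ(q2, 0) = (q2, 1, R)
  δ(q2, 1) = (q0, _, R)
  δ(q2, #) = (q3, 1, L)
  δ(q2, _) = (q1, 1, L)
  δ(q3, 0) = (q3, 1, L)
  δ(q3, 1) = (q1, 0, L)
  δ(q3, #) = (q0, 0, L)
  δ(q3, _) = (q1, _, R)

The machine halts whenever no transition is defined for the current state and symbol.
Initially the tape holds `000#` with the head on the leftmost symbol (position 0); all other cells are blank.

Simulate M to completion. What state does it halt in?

q1

state=q0 head=0 tape=[0]00#_   (q0,0)→(q2,#,R)
state=q2 head=1 tape=#[0]0#_   (q2,0)→(q2,1,R)
state=q2 head=2 tape=#1[0]#_   (q2,0)→(q2,1,R)
state=q2 head=3 tape=#11[#]_   (q2,#)→(q3,1,L)
state=q3 head=2 tape=#1[1]1_   (q3,1)→(q1,0,L)
state=q1 head=1 tape=#[1]01_   (q1,1)→(q3,_,R)
state=q3 head=2 tape=#_[0]1_   (q3,0)→(q3,1,L)
state=q3 head=1 tape=#[_]11_   (q3,_)→(q1,_,R)
state=q1 head=2 tape=#_[1]1_   (q1,1)→(q3,_,R)
state=q3 head=3 tape=#__[1]_   (q3,1)→(q1,0,L)
state=q1 head=2 tape=#_[_]0_   (q1,_)→(q3,0,L)
state=q3 head=1 tape=#[_]00_   (q3,_)→(q1,_,R)
state=q1 head=2 tape=#_[0]0_   (q1,0)→(q0,0,R)
state=q0 head=3 tape=#_0[0]_   (q0,0)→(q2,#,R)
state=q2 head=4 tape=#_0#[_]   (q2,_)→(q1,1,L)
state=q1 head=3 tape=#_0[#]1
No transition is defined for (q1, #); M halts in state q1.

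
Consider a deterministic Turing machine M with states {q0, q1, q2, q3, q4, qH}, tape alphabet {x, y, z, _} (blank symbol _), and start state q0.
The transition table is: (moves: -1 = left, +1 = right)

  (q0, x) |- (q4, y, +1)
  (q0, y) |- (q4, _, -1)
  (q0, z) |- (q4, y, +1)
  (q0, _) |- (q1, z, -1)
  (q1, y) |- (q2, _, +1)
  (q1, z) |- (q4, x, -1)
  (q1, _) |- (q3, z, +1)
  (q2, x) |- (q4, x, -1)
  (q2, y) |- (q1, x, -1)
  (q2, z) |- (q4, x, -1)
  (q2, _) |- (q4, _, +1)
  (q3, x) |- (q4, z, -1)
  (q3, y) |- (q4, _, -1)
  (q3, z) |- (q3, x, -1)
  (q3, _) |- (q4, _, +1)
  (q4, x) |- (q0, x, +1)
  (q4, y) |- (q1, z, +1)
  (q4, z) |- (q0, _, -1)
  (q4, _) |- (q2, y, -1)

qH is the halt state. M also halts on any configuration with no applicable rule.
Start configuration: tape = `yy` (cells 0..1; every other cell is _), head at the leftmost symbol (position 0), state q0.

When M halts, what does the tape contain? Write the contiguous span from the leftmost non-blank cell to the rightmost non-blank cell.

xxyzy

q0 | _____[y]y   read y → write _, move -1, go to q4
q4 | ____[_]_y   read _ → write y, move -1, go to q2
q2 | ___[_]y_y   read _ → write _, move +1, go to q4
q4 | ____[y]_y   read y → write z, move +1, go to q1
q1 | ____z[_]y   read _ → write z, move +1, go to q3
q3 | ____zz[y]   read y → write _, move -1, go to q4
q4 | ____z[z]_   read z → write _, move -1, go to q0
q0 | ____[z]__   read z → write y, move +1, go to q4
q4 | ____y[_]_   read _ → write y, move -1, go to q2
q2 | ____[y]y_   read y → write x, move -1, go to q1
q1 | ___[_]xy_   read _ → write z, move +1, go to q3
q3 | ___z[x]y_   read x → write z, move -1, go to q4
q4 | ___[z]zy_   read z → write _, move -1, go to q0
q0 | __[_]_zy_   read _ → write z, move -1, go to q1
q1 | _[_]z_zy_   read _ → write z, move +1, go to q3
q3 | _z[z]_zy_   read z → write x, move -1, go to q3
q3 | _[z]x_zy_   read z → write x, move -1, go to q3
q3 | [_]xx_zy_   read _ → write _, move +1, go to q4
q4 | _[x]x_zy_   read x → write x, move +1, go to q0
q0 | _x[x]_zy_   read x → write y, move +1, go to q4
q4 | _xy[_]zy_   read _ → write y, move -1, go to q2
q2 | _x[y]yzy_   read y → write x, move -1, go to q1
q1 | _[x]xyzy_
The non-blank tape span at halt is xxyzy.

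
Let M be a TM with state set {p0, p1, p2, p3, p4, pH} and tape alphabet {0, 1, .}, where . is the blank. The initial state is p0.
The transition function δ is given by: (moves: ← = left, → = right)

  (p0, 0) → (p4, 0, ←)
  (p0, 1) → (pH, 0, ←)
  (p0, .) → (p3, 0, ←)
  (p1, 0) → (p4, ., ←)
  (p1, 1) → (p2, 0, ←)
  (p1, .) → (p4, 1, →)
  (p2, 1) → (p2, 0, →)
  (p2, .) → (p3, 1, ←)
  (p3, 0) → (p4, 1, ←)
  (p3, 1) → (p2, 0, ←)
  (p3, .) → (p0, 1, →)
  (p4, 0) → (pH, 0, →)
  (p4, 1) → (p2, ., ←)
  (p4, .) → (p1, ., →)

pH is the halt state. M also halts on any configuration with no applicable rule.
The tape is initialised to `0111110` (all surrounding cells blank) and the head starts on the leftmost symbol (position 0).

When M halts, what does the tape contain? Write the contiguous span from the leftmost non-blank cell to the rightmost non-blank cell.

p0 | ..[0]111110   read 0 → write 0, move ←, go to p4
p4 | .[.]0111110   read . → write ., move →, go to p1
p1 | ..[0]111110   read 0 → write ., move ←, go to p4
p4 | .[.].111110   read . → write ., move →, go to p1
p1 | ..[.]111110   read . → write 1, move →, go to p4
p4 | ..1[1]11110   read 1 → write ., move ←, go to p2
p2 | ..[1].11110   read 1 → write 0, move →, go to p2
p2 | ..0[.]11110   read . → write 1, move ←, go to p3
p3 | ..[0]111110   read 0 → write 1, move ←, go to p4
p4 | .[.]1111110   read . → write ., move →, go to p1
p1 | ..[1]111110   read 1 → write 0, move ←, go to p2
p2 | .[.]0111110   read . → write 1, move ←, go to p3
p3 | [.]10111110   read . → write 1, move →, go to p0
p0 | 1[1]0111110   read 1 → write 0, move ←, go to pH
pH | [1]00111110
The non-blank tape span at halt is 100111110.

100111110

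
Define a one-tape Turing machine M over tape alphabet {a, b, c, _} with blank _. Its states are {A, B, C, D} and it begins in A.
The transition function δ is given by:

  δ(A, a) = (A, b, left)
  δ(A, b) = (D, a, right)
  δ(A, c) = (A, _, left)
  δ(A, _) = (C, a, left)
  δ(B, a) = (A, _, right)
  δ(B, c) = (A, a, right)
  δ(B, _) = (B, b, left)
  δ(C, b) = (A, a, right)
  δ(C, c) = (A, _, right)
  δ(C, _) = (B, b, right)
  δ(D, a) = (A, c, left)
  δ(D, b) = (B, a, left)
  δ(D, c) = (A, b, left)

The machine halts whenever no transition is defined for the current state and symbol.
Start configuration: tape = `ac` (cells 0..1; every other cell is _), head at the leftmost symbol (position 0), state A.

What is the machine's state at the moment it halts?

D

A | ____[a]c_   read a → write b, move left, go to A
A | ___[_]bc_   read _ → write a, move left, go to C
C | __[_]abc_   read _ → write b, move right, go to B
B | __b[a]bc_   read a → write _, move right, go to A
A | __b_[b]c_   read b → write a, move right, go to D
D | __b_a[c]_   read c → write b, move left, go to A
A | __b_[a]b_   read a → write b, move left, go to A
A | __b[_]bb_   read _ → write a, move left, go to C
C | __[b]abb_   read b → write a, move right, go to A
A | __a[a]bb_   read a → write b, move left, go to A
A | __[a]bbb_   read a → write b, move left, go to A
A | _[_]bbbb_   read _ → write a, move left, go to C
C | [_]abbbb_   read _ → write b, move right, go to B
B | b[a]bbbb_   read a → write _, move right, go to A
A | b_[b]bbb_   read b → write a, move right, go to D
D | b_a[b]bb_   read b → write a, move left, go to B
B | b_[a]abb_   read a → write _, move right, go to A
A | b__[a]bb_   read a → write b, move left, go to A
A | b_[_]bbb_   read _ → write a, move left, go to C
C | b[_]abbb_   read _ → write b, move right, go to B
B | bb[a]bbb_   read a → write _, move right, go to A
A | bb_[b]bb_   read b → write a, move right, go to D
D | bb_a[b]b_   read b → write a, move left, go to B
B | bb_[a]ab_   read a → write _, move right, go to A
A | bb__[a]b_   read a → write b, move left, go to A
A | bb_[_]bb_   read _ → write a, move left, go to C
C | bb[_]abb_   read _ → write b, move right, go to B
B | bbb[a]bb_   read a → write _, move right, go to A
A | bbb_[b]b_   read b → write a, move right, go to D
D | bbb_a[b]_   read b → write a, move left, go to B
B | bbb_[a]a_   read a → write _, move right, go to A
A | bbb__[a]_   read a → write b, move left, go to A
A | bbb_[_]b_   read _ → write a, move left, go to C
C | bbb[_]ab_   read _ → write b, move right, go to B
B | bbbb[a]b_   read a → write _, move right, go to A
A | bbbb_[b]_   read b → write a, move right, go to D
D | bbbb_a[_]
No transition is defined for (D, _); M halts in state D.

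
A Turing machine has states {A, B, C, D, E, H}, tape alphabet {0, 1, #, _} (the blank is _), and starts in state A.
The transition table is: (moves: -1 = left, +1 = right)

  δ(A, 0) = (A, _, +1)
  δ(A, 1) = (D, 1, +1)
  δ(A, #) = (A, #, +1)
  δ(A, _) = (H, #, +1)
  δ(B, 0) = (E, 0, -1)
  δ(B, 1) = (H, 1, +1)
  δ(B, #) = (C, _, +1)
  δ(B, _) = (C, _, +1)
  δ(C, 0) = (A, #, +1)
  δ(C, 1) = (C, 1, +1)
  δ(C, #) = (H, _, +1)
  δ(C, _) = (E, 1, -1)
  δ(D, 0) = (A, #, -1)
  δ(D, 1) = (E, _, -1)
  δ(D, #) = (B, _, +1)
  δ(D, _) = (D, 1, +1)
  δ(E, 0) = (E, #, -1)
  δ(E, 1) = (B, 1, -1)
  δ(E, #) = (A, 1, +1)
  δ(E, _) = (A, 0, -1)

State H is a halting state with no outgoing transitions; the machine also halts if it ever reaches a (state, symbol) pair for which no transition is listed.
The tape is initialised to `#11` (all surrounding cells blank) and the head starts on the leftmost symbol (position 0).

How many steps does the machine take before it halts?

14

state=A head=0 tape=[#]11_   (A,#)→(A,#,+1)
state=A head=1 tape=#[1]1_   (A,1)→(D,1,+1)
state=D head=2 tape=#1[1]_   (D,1)→(E,_,-1)
state=E head=1 tape=#[1]__   (E,1)→(B,1,-1)
state=B head=0 tape=[#]1__   (B,#)→(C,_,+1)
state=C head=1 tape=_[1]__   (C,1)→(C,1,+1)
state=C head=2 tape=_1[_]_   (C,_)→(E,1,-1)
state=E head=1 tape=_[1]1_   (E,1)→(B,1,-1)
state=B head=0 tape=[_]11_   (B,_)→(C,_,+1)
state=C head=1 tape=_[1]1_   (C,1)→(C,1,+1)
state=C head=2 tape=_1[1]_   (C,1)→(C,1,+1)
state=C head=3 tape=_11[_]   (C,_)→(E,1,-1)
state=E head=2 tape=_1[1]1   (E,1)→(B,1,-1)
state=B head=1 tape=_[1]11   (B,1)→(H,1,+1)
state=H head=2 tape=_1[1]1
M halts after 14 transitions.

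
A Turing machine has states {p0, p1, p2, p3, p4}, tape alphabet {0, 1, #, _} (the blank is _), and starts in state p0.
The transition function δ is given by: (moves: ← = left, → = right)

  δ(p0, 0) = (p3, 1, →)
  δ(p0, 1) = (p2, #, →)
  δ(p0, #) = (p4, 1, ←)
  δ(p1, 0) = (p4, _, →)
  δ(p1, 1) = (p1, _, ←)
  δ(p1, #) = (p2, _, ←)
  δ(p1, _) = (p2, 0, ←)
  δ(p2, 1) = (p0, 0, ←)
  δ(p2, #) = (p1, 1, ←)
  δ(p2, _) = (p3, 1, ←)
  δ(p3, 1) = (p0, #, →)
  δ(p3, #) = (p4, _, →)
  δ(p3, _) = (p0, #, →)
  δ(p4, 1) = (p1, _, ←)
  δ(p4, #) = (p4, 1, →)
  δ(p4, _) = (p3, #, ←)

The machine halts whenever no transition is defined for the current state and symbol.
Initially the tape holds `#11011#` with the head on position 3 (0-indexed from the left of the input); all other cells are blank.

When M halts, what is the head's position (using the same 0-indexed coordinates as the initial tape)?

state=p0 head=3 tape=_____#11[0]11#   (p0,0)→(p3,1,→)
state=p3 head=4 tape=_____#111[1]1#   (p3,1)→(p0,#,→)
state=p0 head=5 tape=_____#111#[1]#   (p0,1)→(p2,#,→)
state=p2 head=6 tape=_____#111##[#]   (p2,#)→(p1,1,←)
state=p1 head=5 tape=_____#111#[#]1   (p1,#)→(p2,_,←)
state=p2 head=4 tape=_____#111[#]_1   (p2,#)→(p1,1,←)
state=p1 head=3 tape=_____#11[1]1_1   (p1,1)→(p1,_,←)
state=p1 head=2 tape=_____#1[1]_1_1   (p1,1)→(p1,_,←)
state=p1 head=1 tape=_____#[1]__1_1   (p1,1)→(p1,_,←)
state=p1 head=0 tape=_____[#]___1_1   (p1,#)→(p2,_,←)
state=p2 head=-1 tape=____[_]____1_1   (p2,_)→(p3,1,←)
state=p3 head=-2 tape=___[_]1____1_1   (p3,_)→(p0,#,→)
state=p0 head=-1 tape=___#[1]____1_1   (p0,1)→(p2,#,→)
state=p2 head=0 tape=___##[_]___1_1   (p2,_)→(p3,1,←)
state=p3 head=-1 tape=___#[#]1___1_1   (p3,#)→(p4,_,→)
state=p4 head=0 tape=___#_[1]___1_1   (p4,1)→(p1,_,←)
state=p1 head=-1 tape=___#[_]____1_1   (p1,_)→(p2,0,←)
state=p2 head=-2 tape=___[#]0____1_1   (p2,#)→(p1,1,←)
state=p1 head=-3 tape=__[_]10____1_1   (p1,_)→(p2,0,←)
state=p2 head=-4 tape=_[_]010____1_1   (p2,_)→(p3,1,←)
state=p3 head=-5 tape=[_]1010____1_1   (p3,_)→(p0,#,→)
state=p0 head=-4 tape=#[1]010____1_1   (p0,1)→(p2,#,→)
state=p2 head=-3 tape=##[0]10____1_1
At halt the head is at cell -3.

-3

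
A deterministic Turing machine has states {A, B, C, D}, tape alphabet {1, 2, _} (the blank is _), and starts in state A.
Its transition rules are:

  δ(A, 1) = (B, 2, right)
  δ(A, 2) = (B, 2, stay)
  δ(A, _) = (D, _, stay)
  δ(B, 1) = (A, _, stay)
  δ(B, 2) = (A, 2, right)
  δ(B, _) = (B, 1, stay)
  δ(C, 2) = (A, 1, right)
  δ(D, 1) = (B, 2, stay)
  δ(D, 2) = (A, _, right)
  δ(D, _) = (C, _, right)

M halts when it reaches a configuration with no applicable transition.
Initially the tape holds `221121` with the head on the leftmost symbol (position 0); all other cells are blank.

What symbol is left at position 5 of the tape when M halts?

2

A | [2]21121__   read 2 → write 2, move stay, go to B
B | [2]21121__   read 2 → write 2, move right, go to A
A | 2[2]1121__   read 2 → write 2, move stay, go to B
B | 2[2]1121__   read 2 → write 2, move right, go to A
A | 22[1]121__   read 1 → write 2, move right, go to B
B | 222[1]21__   read 1 → write _, move stay, go to A
A | 222[_]21__   read _ → write _, move stay, go to D
D | 222[_]21__   read _ → write _, move right, go to C
C | 222_[2]1__   read 2 → write 1, move right, go to A
A | 222_1[1]__   read 1 → write 2, move right, go to B
B | 222_12[_]_   read _ → write 1, move stay, go to B
B | 222_12[1]_   read 1 → write _, move stay, go to A
A | 222_12[_]_   read _ → write _, move stay, go to D
D | 222_12[_]_   read _ → write _, move right, go to C
C | 222_12_[_]
Cell 5 holds 2 when M halts.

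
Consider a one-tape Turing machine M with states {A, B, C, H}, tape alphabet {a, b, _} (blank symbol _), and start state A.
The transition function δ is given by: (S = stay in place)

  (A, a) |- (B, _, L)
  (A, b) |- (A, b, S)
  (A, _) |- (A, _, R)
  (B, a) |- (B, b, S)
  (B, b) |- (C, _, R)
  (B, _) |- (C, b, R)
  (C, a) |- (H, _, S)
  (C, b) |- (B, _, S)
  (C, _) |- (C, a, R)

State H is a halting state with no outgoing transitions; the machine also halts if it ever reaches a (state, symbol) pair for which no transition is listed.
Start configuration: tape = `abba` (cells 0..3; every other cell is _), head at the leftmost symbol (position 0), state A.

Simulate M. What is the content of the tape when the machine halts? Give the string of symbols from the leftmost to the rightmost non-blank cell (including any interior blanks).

babb

A | _[a]bba   read a → write _, move L, go to B
B | [_]_bba   read _ → write b, move R, go to C
C | b[_]bba   read _ → write a, move R, go to C
C | ba[b]ba   read b → write _, move S, go to B
B | ba[_]ba   read _ → write b, move R, go to C
C | bab[b]a   read b → write _, move S, go to B
B | bab[_]a   read _ → write b, move R, go to C
C | babb[a]   read a → write _, move S, go to H
H | babb[_]
The non-blank tape span at halt is babb.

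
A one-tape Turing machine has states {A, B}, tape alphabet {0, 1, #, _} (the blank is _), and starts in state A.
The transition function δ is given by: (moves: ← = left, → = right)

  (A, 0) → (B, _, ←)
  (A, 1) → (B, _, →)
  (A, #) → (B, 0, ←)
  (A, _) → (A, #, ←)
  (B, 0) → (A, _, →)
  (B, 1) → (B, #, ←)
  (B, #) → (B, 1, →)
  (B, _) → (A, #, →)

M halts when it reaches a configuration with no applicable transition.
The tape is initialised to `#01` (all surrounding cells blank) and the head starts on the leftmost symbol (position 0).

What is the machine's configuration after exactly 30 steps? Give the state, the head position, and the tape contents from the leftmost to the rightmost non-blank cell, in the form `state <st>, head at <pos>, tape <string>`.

state A, head at 4, tape 11#1###0#

state=A head=0 tape=_[#]01_____   (A,#)→(B,0,←)
state=B head=-1 tape=[_]001_____   (B,_)→(A,#,→)
state=A head=0 tape=#[0]01_____   (A,0)→(B,_,←)
state=B head=-1 tape=[#]_01_____   (B,#)→(B,1,→)
state=B head=0 tape=1[_]01_____   (B,_)→(A,#,→)
state=A head=1 tape=1#[0]1_____   (A,0)→(B,_,←)
state=B head=0 tape=1[#]_1_____   (B,#)→(B,1,→)
state=B head=1 tape=11[_]1_____   (B,_)→(A,#,→)
state=A head=2 tape=11#[1]_____   (A,1)→(B,_,→)
state=B head=3 tape=11#_[_]____   (B,_)→(A,#,→)
state=A head=4 tape=11#_#[_]___   (A,_)→(A,#,←)
state=A head=3 tape=11#_[#]#___   (A,#)→(B,0,←)
state=B head=2 tape=11#[_]0#___   (B,_)→(A,#,→)
state=A head=3 tape=11##[0]#___   (A,0)→(B,_,←)
state=B head=2 tape=11#[#]_#___   (B,#)→(B,1,→)
state=B head=3 tape=11#1[_]#___   (B,_)→(A,#,→)
state=A head=4 tape=11#1#[#]___   (A,#)→(B,0,←)
state=B head=3 tape=11#1[#]0___   (B,#)→(B,1,→)
state=B head=4 tape=11#11[0]___   (B,0)→(A,_,→)
state=A head=5 tape=11#11_[_]__   (A,_)→(A,#,←)
state=A head=4 tape=11#11[_]#__   (A,_)→(A,#,←)
state=A head=3 tape=11#1[1]##__   (A,1)→(B,_,→)
state=B head=4 tape=11#1_[#]#__   (B,#)→(B,1,→)
state=B head=5 tape=11#1_1[#]__   (B,#)→(B,1,→)
state=B head=6 tape=11#1_11[_]_   (B,_)→(A,#,→)
state=A head=7 tape=11#1_11#[_]   (A,_)→(A,#,←)
state=A head=6 tape=11#1_11[#]#   (A,#)→(B,0,←)
state=B head=5 tape=11#1_1[1]0#   (B,1)→(B,#,←)
state=B head=4 tape=11#1_[1]#0#   (B,1)→(B,#,←)
state=B head=3 tape=11#1[_]##0#   (B,_)→(A,#,→)
state=A head=4 tape=11#1#[#]#0#
After 30 steps: state A, head at 4, tape 11#1###0#.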